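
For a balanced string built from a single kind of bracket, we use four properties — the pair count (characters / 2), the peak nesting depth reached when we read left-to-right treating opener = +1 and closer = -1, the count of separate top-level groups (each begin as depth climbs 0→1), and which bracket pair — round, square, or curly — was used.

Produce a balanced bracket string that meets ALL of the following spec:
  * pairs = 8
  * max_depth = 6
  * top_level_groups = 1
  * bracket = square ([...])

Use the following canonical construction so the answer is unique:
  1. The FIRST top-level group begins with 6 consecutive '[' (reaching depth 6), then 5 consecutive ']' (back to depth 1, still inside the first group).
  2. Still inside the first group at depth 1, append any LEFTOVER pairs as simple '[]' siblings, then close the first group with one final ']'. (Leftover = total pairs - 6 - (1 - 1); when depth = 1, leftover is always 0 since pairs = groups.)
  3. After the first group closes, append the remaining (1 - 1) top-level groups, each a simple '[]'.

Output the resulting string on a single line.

Answer: [[[[[[]]]]][][]]

Derivation:
Spec: pairs=8 depth=6 groups=1
Leftover pairs = 8 - 6 - (1-1) = 2
First group: deep chain of depth 6 + 2 sibling pairs
Remaining 0 groups: simple '[]' each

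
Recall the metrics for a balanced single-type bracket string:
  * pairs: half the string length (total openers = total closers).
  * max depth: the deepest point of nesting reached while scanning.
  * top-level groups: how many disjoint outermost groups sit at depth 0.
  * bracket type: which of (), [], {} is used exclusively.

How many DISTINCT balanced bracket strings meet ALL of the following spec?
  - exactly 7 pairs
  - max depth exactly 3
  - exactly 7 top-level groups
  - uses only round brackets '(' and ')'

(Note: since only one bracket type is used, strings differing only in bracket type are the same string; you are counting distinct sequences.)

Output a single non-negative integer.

Spec: pairs=7 depth=3 groups=7
Count(depth <= 3) = 1
Count(depth <= 2) = 1
Count(depth == 3) = 1 - 1 = 0

Answer: 0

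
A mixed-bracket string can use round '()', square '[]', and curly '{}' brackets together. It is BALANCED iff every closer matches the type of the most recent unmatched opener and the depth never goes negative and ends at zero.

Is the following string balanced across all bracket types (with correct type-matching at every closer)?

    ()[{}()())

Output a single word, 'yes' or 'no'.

Answer: no

Derivation:
pos 0: push '('; stack = (
pos 1: ')' matches '('; pop; stack = (empty)
pos 2: push '['; stack = [
pos 3: push '{'; stack = [{
pos 4: '}' matches '{'; pop; stack = [
pos 5: push '('; stack = [(
pos 6: ')' matches '('; pop; stack = [
pos 7: push '('; stack = [(
pos 8: ')' matches '('; pop; stack = [
pos 9: saw closer ')' but top of stack is '[' (expected ']') → INVALID
Verdict: type mismatch at position 9: ')' closes '[' → no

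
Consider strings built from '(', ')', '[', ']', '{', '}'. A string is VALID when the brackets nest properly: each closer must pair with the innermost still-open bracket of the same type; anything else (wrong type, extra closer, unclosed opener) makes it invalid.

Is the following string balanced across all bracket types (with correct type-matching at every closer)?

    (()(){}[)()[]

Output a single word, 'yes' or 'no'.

Answer: no

Derivation:
pos 0: push '('; stack = (
pos 1: push '('; stack = ((
pos 2: ')' matches '('; pop; stack = (
pos 3: push '('; stack = ((
pos 4: ')' matches '('; pop; stack = (
pos 5: push '{'; stack = ({
pos 6: '}' matches '{'; pop; stack = (
pos 7: push '['; stack = ([
pos 8: saw closer ')' but top of stack is '[' (expected ']') → INVALID
Verdict: type mismatch at position 8: ')' closes '[' → no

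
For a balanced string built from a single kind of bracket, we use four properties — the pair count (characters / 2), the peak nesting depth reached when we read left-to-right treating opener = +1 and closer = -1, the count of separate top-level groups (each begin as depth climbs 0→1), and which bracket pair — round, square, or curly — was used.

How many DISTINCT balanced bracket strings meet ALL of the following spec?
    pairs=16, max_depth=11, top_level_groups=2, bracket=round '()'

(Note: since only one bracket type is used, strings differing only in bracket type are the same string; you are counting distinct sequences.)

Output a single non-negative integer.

Spec: pairs=16 depth=11 groups=2
Count(depth <= 11) = 9689103
Count(depth <= 10) = 9661147
Count(depth == 11) = 9689103 - 9661147 = 27956

Answer: 27956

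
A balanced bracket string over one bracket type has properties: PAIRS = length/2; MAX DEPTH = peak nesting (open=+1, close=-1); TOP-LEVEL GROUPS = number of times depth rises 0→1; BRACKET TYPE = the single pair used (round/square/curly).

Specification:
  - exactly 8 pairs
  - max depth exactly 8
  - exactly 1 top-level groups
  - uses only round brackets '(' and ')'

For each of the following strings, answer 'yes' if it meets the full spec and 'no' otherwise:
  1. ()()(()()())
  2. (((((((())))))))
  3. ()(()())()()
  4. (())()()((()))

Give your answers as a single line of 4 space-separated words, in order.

Answer: no yes no no

Derivation:
String 1 '()()(()()())': depth seq [1 0 1 0 1 2 1 2 1 2 1 0]
  -> pairs=6 depth=2 groups=3 -> no
String 2 '(((((((())))))))': depth seq [1 2 3 4 5 6 7 8 7 6 5 4 3 2 1 0]
  -> pairs=8 depth=8 groups=1 -> yes
String 3 '()(()())()()': depth seq [1 0 1 2 1 2 1 0 1 0 1 0]
  -> pairs=6 depth=2 groups=4 -> no
String 4 '(())()()((()))': depth seq [1 2 1 0 1 0 1 0 1 2 3 2 1 0]
  -> pairs=7 depth=3 groups=4 -> no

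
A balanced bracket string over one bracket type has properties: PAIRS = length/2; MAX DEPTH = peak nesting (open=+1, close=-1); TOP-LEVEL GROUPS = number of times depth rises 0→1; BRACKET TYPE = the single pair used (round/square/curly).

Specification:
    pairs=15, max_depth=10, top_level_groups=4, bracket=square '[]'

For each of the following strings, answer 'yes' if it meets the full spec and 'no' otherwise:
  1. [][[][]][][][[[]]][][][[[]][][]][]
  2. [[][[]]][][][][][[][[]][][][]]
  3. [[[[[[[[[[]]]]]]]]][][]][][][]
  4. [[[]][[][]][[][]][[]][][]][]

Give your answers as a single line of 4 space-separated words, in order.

String 1 '[][[][]][][][[[]]][][][[[]][][]][]': depth seq [1 0 1 2 1 2 1 0 1 0 1 0 1 2 3 2 1 0 1 0 1 0 1 2 3 2 1 2 1 2 1 0 1 0]
  -> pairs=17 depth=3 groups=9 -> no
String 2 '[[][[]]][][][][][[][[]][][][]]': depth seq [1 2 1 2 3 2 1 0 1 0 1 0 1 0 1 0 1 2 1 2 3 2 1 2 1 2 1 2 1 0]
  -> pairs=15 depth=3 groups=6 -> no
String 3 '[[[[[[[[[[]]]]]]]]][][]][][][]': depth seq [1 2 3 4 5 6 7 8 9 10 9 8 7 6 5 4 3 2 1 2 1 2 1 0 1 0 1 0 1 0]
  -> pairs=15 depth=10 groups=4 -> yes
String 4 '[[[]][[][]][[][]][[]][][]][]': depth seq [1 2 3 2 1 2 3 2 3 2 1 2 3 2 3 2 1 2 3 2 1 2 1 2 1 0 1 0]
  -> pairs=14 depth=3 groups=2 -> no

Answer: no no yes no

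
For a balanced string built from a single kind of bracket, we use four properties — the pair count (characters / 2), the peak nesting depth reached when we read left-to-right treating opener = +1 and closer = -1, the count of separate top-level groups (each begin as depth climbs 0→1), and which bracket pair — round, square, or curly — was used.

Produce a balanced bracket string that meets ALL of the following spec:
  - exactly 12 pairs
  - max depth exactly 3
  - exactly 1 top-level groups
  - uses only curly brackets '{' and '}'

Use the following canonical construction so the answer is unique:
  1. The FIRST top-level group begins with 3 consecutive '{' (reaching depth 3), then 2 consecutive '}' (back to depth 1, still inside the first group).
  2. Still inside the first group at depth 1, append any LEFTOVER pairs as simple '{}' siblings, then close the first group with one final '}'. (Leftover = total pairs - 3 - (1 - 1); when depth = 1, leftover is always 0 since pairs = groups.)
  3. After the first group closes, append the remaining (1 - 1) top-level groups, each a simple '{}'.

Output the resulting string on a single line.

Answer: {{{}}{}{}{}{}{}{}{}{}{}}

Derivation:
Spec: pairs=12 depth=3 groups=1
Leftover pairs = 12 - 3 - (1-1) = 9
First group: deep chain of depth 3 + 9 sibling pairs
Remaining 0 groups: simple '{}' each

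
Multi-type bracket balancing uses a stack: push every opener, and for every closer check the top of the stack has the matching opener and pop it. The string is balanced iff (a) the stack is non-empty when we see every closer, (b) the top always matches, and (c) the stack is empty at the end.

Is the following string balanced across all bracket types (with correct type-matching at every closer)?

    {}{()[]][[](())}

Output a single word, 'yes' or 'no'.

pos 0: push '{'; stack = {
pos 1: '}' matches '{'; pop; stack = (empty)
pos 2: push '{'; stack = {
pos 3: push '('; stack = {(
pos 4: ')' matches '('; pop; stack = {
pos 5: push '['; stack = {[
pos 6: ']' matches '['; pop; stack = {
pos 7: saw closer ']' but top of stack is '{' (expected '}') → INVALID
Verdict: type mismatch at position 7: ']' closes '{' → no

Answer: no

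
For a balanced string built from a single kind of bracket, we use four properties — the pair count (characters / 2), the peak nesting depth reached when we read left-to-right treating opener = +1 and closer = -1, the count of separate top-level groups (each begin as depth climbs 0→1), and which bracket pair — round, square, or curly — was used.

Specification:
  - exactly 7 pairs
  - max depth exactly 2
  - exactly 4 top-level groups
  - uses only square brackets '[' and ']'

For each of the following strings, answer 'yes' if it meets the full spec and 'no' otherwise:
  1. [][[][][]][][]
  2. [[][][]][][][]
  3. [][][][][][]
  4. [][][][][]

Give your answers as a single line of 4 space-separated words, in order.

String 1 '[][[][][]][][]': depth seq [1 0 1 2 1 2 1 2 1 0 1 0 1 0]
  -> pairs=7 depth=2 groups=4 -> yes
String 2 '[[][][]][][][]': depth seq [1 2 1 2 1 2 1 0 1 0 1 0 1 0]
  -> pairs=7 depth=2 groups=4 -> yes
String 3 '[][][][][][]': depth seq [1 0 1 0 1 0 1 0 1 0 1 0]
  -> pairs=6 depth=1 groups=6 -> no
String 4 '[][][][][]': depth seq [1 0 1 0 1 0 1 0 1 0]
  -> pairs=5 depth=1 groups=5 -> no

Answer: yes yes no no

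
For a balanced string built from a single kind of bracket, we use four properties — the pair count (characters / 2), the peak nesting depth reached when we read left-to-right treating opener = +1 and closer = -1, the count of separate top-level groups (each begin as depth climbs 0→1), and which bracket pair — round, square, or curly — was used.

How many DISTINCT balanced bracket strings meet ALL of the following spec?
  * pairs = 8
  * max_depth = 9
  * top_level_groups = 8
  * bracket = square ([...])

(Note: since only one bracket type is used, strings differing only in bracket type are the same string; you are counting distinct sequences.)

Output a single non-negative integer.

Answer: 0

Derivation:
Spec: pairs=8 depth=9 groups=8
Count(depth <= 9) = 1
Count(depth <= 8) = 1
Count(depth == 9) = 1 - 1 = 0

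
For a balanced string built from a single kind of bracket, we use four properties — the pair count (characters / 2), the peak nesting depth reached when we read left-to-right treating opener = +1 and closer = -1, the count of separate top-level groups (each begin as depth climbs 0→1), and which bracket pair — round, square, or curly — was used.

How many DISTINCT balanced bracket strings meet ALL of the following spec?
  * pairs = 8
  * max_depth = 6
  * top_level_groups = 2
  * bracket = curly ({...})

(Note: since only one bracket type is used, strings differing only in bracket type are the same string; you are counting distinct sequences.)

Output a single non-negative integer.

Answer: 20

Derivation:
Spec: pairs=8 depth=6 groups=2
Count(depth <= 6) = 427
Count(depth <= 5) = 407
Count(depth == 6) = 427 - 407 = 20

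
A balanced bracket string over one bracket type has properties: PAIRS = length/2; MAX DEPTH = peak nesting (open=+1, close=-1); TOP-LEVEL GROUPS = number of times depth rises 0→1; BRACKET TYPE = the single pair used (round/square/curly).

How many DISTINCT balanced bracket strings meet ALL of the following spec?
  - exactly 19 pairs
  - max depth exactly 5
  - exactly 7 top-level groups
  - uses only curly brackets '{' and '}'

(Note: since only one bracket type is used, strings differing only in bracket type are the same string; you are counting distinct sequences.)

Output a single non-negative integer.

Answer: 9373595

Derivation:
Spec: pairs=19 depth=5 groups=7
Count(depth <= 5) = 24937745
Count(depth <= 4) = 15564150
Count(depth == 5) = 24937745 - 15564150 = 9373595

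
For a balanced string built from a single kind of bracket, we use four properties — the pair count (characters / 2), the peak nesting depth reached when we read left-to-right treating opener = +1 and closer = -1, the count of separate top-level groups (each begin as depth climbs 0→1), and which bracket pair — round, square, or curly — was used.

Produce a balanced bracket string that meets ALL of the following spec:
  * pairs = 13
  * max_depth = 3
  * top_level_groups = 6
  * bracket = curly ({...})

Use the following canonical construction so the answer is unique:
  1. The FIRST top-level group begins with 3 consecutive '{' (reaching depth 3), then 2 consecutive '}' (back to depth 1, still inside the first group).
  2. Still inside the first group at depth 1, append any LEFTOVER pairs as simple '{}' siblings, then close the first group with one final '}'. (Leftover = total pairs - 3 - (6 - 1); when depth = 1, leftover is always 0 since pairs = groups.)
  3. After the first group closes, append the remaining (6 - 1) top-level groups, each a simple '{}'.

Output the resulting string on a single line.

Spec: pairs=13 depth=3 groups=6
Leftover pairs = 13 - 3 - (6-1) = 5
First group: deep chain of depth 3 + 5 sibling pairs
Remaining 5 groups: simple '{}' each

Answer: {{{}}{}{}{}{}{}}{}{}{}{}{}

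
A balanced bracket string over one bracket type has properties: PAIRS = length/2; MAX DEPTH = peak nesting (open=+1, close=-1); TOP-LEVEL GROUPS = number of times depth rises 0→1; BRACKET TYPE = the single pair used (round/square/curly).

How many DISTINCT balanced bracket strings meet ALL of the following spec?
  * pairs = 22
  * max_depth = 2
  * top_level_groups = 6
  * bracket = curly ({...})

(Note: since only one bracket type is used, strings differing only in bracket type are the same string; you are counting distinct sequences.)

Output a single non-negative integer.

Answer: 20349

Derivation:
Spec: pairs=22 depth=2 groups=6
Count(depth <= 2) = 20349
Count(depth <= 1) = 0
Count(depth == 2) = 20349 - 0 = 20349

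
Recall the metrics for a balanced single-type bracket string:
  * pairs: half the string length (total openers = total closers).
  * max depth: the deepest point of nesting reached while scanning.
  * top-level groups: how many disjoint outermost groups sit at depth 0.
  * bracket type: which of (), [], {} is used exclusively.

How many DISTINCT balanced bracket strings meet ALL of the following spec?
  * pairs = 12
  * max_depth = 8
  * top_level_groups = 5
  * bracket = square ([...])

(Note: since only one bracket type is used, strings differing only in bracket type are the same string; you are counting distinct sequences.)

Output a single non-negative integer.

Answer: 5

Derivation:
Spec: pairs=12 depth=8 groups=5
Count(depth <= 8) = 13260
Count(depth <= 7) = 13255
Count(depth == 8) = 13260 - 13255 = 5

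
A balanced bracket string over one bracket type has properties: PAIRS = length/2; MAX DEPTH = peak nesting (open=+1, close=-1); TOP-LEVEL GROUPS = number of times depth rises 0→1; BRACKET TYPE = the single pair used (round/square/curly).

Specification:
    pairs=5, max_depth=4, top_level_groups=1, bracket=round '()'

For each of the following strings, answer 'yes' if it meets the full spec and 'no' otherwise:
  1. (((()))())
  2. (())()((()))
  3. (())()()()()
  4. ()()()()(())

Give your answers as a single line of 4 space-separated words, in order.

Answer: yes no no no

Derivation:
String 1 '(((()))())': depth seq [1 2 3 4 3 2 1 2 1 0]
  -> pairs=5 depth=4 groups=1 -> yes
String 2 '(())()((()))': depth seq [1 2 1 0 1 0 1 2 3 2 1 0]
  -> pairs=6 depth=3 groups=3 -> no
String 3 '(())()()()()': depth seq [1 2 1 0 1 0 1 0 1 0 1 0]
  -> pairs=6 depth=2 groups=5 -> no
String 4 '()()()()(())': depth seq [1 0 1 0 1 0 1 0 1 2 1 0]
  -> pairs=6 depth=2 groups=5 -> no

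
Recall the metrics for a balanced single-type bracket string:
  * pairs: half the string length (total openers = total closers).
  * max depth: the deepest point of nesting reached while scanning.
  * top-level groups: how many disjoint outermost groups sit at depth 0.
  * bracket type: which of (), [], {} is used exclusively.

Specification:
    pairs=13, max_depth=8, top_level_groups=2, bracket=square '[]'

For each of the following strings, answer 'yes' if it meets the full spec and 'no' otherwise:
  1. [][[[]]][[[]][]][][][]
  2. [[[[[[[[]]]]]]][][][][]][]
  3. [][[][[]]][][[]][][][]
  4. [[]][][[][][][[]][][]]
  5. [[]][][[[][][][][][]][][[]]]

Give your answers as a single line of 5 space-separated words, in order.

Answer: no yes no no no

Derivation:
String 1 '[][[[]]][[[]][]][][][]': depth seq [1 0 1 2 3 2 1 0 1 2 3 2 1 2 1 0 1 0 1 0 1 0]
  -> pairs=11 depth=3 groups=6 -> no
String 2 '[[[[[[[[]]]]]]][][][][]][]': depth seq [1 2 3 4 5 6 7 8 7 6 5 4 3 2 1 2 1 2 1 2 1 2 1 0 1 0]
  -> pairs=13 depth=8 groups=2 -> yes
String 3 '[][[][[]]][][[]][][][]': depth seq [1 0 1 2 1 2 3 2 1 0 1 0 1 2 1 0 1 0 1 0 1 0]
  -> pairs=11 depth=3 groups=7 -> no
String 4 '[[]][][[][][][[]][][]]': depth seq [1 2 1 0 1 0 1 2 1 2 1 2 1 2 3 2 1 2 1 2 1 0]
  -> pairs=11 depth=3 groups=3 -> no
String 5 '[[]][][[[][][][][][]][][[]]]': depth seq [1 2 1 0 1 0 1 2 3 2 3 2 3 2 3 2 3 2 3 2 1 2 1 2 3 2 1 0]
  -> pairs=14 depth=3 groups=3 -> no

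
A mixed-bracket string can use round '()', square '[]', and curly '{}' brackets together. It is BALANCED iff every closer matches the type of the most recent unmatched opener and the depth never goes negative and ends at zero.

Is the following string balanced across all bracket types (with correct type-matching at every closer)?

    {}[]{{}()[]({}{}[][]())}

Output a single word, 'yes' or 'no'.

pos 0: push '{'; stack = {
pos 1: '}' matches '{'; pop; stack = (empty)
pos 2: push '['; stack = [
pos 3: ']' matches '['; pop; stack = (empty)
pos 4: push '{'; stack = {
pos 5: push '{'; stack = {{
pos 6: '}' matches '{'; pop; stack = {
pos 7: push '('; stack = {(
pos 8: ')' matches '('; pop; stack = {
pos 9: push '['; stack = {[
pos 10: ']' matches '['; pop; stack = {
pos 11: push '('; stack = {(
pos 12: push '{'; stack = {({
pos 13: '}' matches '{'; pop; stack = {(
pos 14: push '{'; stack = {({
pos 15: '}' matches '{'; pop; stack = {(
pos 16: push '['; stack = {([
pos 17: ']' matches '['; pop; stack = {(
pos 18: push '['; stack = {([
pos 19: ']' matches '['; pop; stack = {(
pos 20: push '('; stack = {((
pos 21: ')' matches '('; pop; stack = {(
pos 22: ')' matches '('; pop; stack = {
pos 23: '}' matches '{'; pop; stack = (empty)
end: stack empty → VALID
Verdict: properly nested → yes

Answer: yes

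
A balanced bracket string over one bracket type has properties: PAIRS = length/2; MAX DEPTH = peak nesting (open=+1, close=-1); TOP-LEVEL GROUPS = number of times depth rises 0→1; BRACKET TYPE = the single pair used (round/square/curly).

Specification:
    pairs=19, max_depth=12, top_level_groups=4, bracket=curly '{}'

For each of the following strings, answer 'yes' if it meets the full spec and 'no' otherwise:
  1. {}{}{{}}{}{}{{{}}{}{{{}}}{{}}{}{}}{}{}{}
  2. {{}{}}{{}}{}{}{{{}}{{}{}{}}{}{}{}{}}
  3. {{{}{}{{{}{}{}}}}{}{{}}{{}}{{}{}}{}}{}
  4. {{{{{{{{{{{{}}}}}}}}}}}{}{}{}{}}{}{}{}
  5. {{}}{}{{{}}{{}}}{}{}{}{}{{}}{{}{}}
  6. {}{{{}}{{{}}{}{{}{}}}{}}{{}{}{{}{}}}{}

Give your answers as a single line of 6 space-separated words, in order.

Answer: no no no yes no no

Derivation:
String 1 '{}{}{{}}{}{}{{{}}{}{{{}}}{{}}{}{}}{}{}{}': depth seq [1 0 1 0 1 2 1 0 1 0 1 0 1 2 3 2 1 2 1 2 3 4 3 2 1 2 3 2 1 2 1 2 1 0 1 0 1 0 1 0]
  -> pairs=20 depth=4 groups=9 -> no
String 2 '{{}{}}{{}}{}{}{{{}}{{}{}{}}{}{}{}{}}': depth seq [1 2 1 2 1 0 1 2 1 0 1 0 1 0 1 2 3 2 1 2 3 2 3 2 3 2 1 2 1 2 1 2 1 2 1 0]
  -> pairs=18 depth=3 groups=5 -> no
String 3 '{{{}{}{{{}{}{}}}}{}{{}}{{}}{{}{}}{}}{}': depth seq [1 2 3 2 3 2 3 4 5 4 5 4 5 4 3 2 1 2 1 2 3 2 1 2 3 2 1 2 3 2 3 2 1 2 1 0 1 0]
  -> pairs=19 depth=5 groups=2 -> no
String 4 '{{{{{{{{{{{{}}}}}}}}}}}{}{}{}{}}{}{}{}': depth seq [1 2 3 4 5 6 7 8 9 10 11 12 11 10 9 8 7 6 5 4 3 2 1 2 1 2 1 2 1 2 1 0 1 0 1 0 1 0]
  -> pairs=19 depth=12 groups=4 -> yes
String 5 '{{}}{}{{{}}{{}}}{}{}{}{}{{}}{{}{}}': depth seq [1 2 1 0 1 0 1 2 3 2 1 2 3 2 1 0 1 0 1 0 1 0 1 0 1 2 1 0 1 2 1 2 1 0]
  -> pairs=17 depth=3 groups=9 -> no
String 6 '{}{{{}}{{{}}{}{{}{}}}{}}{{}{}{{}{}}}{}': depth seq [1 0 1 2 3 2 1 2 3 4 3 2 3 2 3 4 3 4 3 2 1 2 1 0 1 2 1 2 1 2 3 2 3 2 1 0 1 0]
  -> pairs=19 depth=4 groups=4 -> no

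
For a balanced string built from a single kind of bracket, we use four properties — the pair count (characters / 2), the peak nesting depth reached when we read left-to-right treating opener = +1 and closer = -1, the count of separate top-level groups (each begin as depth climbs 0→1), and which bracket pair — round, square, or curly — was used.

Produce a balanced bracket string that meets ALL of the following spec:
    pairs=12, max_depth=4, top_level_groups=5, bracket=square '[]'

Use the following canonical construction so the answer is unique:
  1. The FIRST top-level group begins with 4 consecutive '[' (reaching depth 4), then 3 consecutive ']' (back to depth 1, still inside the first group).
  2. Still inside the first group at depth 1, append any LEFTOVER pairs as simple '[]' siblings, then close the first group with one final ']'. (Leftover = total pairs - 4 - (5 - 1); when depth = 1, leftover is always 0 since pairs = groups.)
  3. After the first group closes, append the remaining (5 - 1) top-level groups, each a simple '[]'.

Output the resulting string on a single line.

Answer: [[[[]]][][][][]][][][][]

Derivation:
Spec: pairs=12 depth=4 groups=5
Leftover pairs = 12 - 4 - (5-1) = 4
First group: deep chain of depth 4 + 4 sibling pairs
Remaining 4 groups: simple '[]' each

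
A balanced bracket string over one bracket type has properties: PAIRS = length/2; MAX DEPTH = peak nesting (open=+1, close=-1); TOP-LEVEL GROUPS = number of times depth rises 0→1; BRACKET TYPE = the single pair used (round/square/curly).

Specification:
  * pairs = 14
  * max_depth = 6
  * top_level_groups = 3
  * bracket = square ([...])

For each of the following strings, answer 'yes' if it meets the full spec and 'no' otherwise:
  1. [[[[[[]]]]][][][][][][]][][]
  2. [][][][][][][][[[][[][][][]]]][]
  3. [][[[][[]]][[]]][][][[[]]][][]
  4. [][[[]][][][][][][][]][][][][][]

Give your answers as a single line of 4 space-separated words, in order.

Answer: yes no no no

Derivation:
String 1 '[[[[[[]]]]][][][][][][]][][]': depth seq [1 2 3 4 5 6 5 4 3 2 1 2 1 2 1 2 1 2 1 2 1 2 1 0 1 0 1 0]
  -> pairs=14 depth=6 groups=3 -> yes
String 2 '[][][][][][][][[[][[][][][]]]][]': depth seq [1 0 1 0 1 0 1 0 1 0 1 0 1 0 1 2 3 2 3 4 3 4 3 4 3 4 3 2 1 0 1 0]
  -> pairs=16 depth=4 groups=9 -> no
String 3 '[][[[][[]]][[]]][][][[[]]][][]': depth seq [1 0 1 2 3 2 3 4 3 2 1 2 3 2 1 0 1 0 1 0 1 2 3 2 1 0 1 0 1 0]
  -> pairs=15 depth=4 groups=7 -> no
String 4 '[][[[]][][][][][][][]][][][][][]': depth seq [1 0 1 2 3 2 1 2 1 2 1 2 1 2 1 2 1 2 1 2 1 0 1 0 1 0 1 0 1 0 1 0]
  -> pairs=16 depth=3 groups=7 -> no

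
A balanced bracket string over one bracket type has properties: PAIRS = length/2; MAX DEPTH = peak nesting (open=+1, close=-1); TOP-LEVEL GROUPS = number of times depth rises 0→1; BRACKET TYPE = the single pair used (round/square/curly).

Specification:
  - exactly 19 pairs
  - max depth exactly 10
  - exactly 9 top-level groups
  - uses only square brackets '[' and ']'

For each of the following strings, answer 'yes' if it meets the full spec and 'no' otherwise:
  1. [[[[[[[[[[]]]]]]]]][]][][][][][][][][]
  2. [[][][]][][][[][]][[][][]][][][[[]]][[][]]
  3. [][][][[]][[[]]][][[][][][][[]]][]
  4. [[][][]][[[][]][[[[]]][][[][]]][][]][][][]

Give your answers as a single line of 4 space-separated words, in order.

String 1 '[[[[[[[[[[]]]]]]]]][]][][][][][][][][]': depth seq [1 2 3 4 5 6 7 8 9 10 9 8 7 6 5 4 3 2 1 2 1 0 1 0 1 0 1 0 1 0 1 0 1 0 1 0 1 0]
  -> pairs=19 depth=10 groups=9 -> yes
String 2 '[[][][]][][][[][]][[][][]][][][[[]]][[][]]': depth seq [1 2 1 2 1 2 1 0 1 0 1 0 1 2 1 2 1 0 1 2 1 2 1 2 1 0 1 0 1 0 1 2 3 2 1 0 1 2 1 2 1 0]
  -> pairs=21 depth=3 groups=9 -> no
String 3 '[][][][[]][[[]]][][[][][][][[]]][]': depth seq [1 0 1 0 1 0 1 2 1 0 1 2 3 2 1 0 1 0 1 2 1 2 1 2 1 2 1 2 3 2 1 0 1 0]
  -> pairs=17 depth=3 groups=8 -> no
String 4 '[[][][]][[[][]][[[[]]][][[][]]][][]][][][]': depth seq [1 2 1 2 1 2 1 0 1 2 3 2 3 2 1 2 3 4 5 4 3 2 3 2 3 4 3 4 3 2 1 2 1 2 1 0 1 0 1 0 1 0]
  -> pairs=21 depth=5 groups=5 -> no

Answer: yes no no no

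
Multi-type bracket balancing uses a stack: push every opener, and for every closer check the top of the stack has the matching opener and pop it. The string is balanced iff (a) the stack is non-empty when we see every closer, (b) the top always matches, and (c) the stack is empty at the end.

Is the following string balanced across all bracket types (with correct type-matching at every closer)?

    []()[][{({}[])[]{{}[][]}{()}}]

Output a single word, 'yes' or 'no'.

pos 0: push '['; stack = [
pos 1: ']' matches '['; pop; stack = (empty)
pos 2: push '('; stack = (
pos 3: ')' matches '('; pop; stack = (empty)
pos 4: push '['; stack = [
pos 5: ']' matches '['; pop; stack = (empty)
pos 6: push '['; stack = [
pos 7: push '{'; stack = [{
pos 8: push '('; stack = [{(
pos 9: push '{'; stack = [{({
pos 10: '}' matches '{'; pop; stack = [{(
pos 11: push '['; stack = [{([
pos 12: ']' matches '['; pop; stack = [{(
pos 13: ')' matches '('; pop; stack = [{
pos 14: push '['; stack = [{[
pos 15: ']' matches '['; pop; stack = [{
pos 16: push '{'; stack = [{{
pos 17: push '{'; stack = [{{{
pos 18: '}' matches '{'; pop; stack = [{{
pos 19: push '['; stack = [{{[
pos 20: ']' matches '['; pop; stack = [{{
pos 21: push '['; stack = [{{[
pos 22: ']' matches '['; pop; stack = [{{
pos 23: '}' matches '{'; pop; stack = [{
pos 24: push '{'; stack = [{{
pos 25: push '('; stack = [{{(
pos 26: ')' matches '('; pop; stack = [{{
pos 27: '}' matches '{'; pop; stack = [{
pos 28: '}' matches '{'; pop; stack = [
pos 29: ']' matches '['; pop; stack = (empty)
end: stack empty → VALID
Verdict: properly nested → yes

Answer: yes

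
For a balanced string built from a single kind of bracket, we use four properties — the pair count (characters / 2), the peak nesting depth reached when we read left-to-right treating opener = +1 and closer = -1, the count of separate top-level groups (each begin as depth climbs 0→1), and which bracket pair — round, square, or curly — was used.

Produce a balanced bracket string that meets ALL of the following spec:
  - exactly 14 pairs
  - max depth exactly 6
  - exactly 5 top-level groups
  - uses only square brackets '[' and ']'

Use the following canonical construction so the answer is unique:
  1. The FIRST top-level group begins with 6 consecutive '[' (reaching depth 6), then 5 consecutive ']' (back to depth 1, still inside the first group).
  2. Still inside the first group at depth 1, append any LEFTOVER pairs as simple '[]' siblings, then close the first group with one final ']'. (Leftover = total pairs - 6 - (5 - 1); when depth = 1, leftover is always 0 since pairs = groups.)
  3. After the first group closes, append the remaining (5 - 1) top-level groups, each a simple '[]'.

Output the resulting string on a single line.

Answer: [[[[[[]]]]][][][][]][][][][]

Derivation:
Spec: pairs=14 depth=6 groups=5
Leftover pairs = 14 - 6 - (5-1) = 4
First group: deep chain of depth 6 + 4 sibling pairs
Remaining 4 groups: simple '[]' each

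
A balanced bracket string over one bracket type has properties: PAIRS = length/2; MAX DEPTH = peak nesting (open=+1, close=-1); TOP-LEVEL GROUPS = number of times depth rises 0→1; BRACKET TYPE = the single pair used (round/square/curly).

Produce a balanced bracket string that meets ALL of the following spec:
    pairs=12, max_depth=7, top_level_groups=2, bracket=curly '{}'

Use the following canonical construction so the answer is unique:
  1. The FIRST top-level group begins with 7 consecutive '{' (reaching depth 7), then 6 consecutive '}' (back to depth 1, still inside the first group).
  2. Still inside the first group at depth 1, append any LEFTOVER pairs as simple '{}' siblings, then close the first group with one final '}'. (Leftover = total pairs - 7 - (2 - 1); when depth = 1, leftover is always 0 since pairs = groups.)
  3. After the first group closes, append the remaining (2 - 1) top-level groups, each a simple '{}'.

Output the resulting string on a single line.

Spec: pairs=12 depth=7 groups=2
Leftover pairs = 12 - 7 - (2-1) = 4
First group: deep chain of depth 7 + 4 sibling pairs
Remaining 1 groups: simple '{}' each

Answer: {{{{{{{}}}}}}{}{}{}{}}{}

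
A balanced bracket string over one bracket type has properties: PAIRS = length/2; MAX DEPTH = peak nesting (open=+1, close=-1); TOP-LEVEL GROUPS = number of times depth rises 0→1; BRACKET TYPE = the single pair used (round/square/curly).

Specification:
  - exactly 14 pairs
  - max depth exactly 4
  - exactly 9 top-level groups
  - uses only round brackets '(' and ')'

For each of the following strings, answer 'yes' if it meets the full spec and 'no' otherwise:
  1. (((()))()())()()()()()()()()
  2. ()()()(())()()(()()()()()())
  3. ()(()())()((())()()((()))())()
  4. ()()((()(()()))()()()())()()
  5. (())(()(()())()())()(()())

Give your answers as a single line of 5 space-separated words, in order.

Answer: yes no no no no

Derivation:
String 1 '(((()))()())()()()()()()()()': depth seq [1 2 3 4 3 2 1 2 1 2 1 0 1 0 1 0 1 0 1 0 1 0 1 0 1 0 1 0]
  -> pairs=14 depth=4 groups=9 -> yes
String 2 '()()()(())()()(()()()()()())': depth seq [1 0 1 0 1 0 1 2 1 0 1 0 1 0 1 2 1 2 1 2 1 2 1 2 1 2 1 0]
  -> pairs=14 depth=2 groups=7 -> no
String 3 '()(()())()((())()()((()))())()': depth seq [1 0 1 2 1 2 1 0 1 0 1 2 3 2 1 2 1 2 1 2 3 4 3 2 1 2 1 0 1 0]
  -> pairs=15 depth=4 groups=5 -> no
String 4 '()()((()(()()))()()()())()()': depth seq [1 0 1 0 1 2 3 2 3 4 3 4 3 2 1 2 1 2 1 2 1 2 1 0 1 0 1 0]
  -> pairs=14 depth=4 groups=5 -> no
String 5 '(())(()(()())()())()(()())': depth seq [1 2 1 0 1 2 1 2 3 2 3 2 1 2 1 2 1 0 1 0 1 2 1 2 1 0]
  -> pairs=13 depth=3 groups=4 -> no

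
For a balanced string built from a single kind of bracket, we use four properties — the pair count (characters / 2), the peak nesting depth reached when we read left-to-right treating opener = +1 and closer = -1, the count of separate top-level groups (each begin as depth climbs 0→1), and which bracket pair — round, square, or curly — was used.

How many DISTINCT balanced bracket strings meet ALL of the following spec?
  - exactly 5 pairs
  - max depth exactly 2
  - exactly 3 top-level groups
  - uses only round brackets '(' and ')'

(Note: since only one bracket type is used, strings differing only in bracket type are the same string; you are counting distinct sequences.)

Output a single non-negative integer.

Spec: pairs=5 depth=2 groups=3
Count(depth <= 2) = 6
Count(depth <= 1) = 0
Count(depth == 2) = 6 - 0 = 6

Answer: 6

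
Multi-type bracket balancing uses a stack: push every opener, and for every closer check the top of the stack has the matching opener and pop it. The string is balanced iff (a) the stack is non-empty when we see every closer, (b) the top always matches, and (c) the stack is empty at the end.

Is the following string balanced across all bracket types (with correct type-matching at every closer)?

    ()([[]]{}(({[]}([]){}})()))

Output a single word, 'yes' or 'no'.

Answer: no

Derivation:
pos 0: push '('; stack = (
pos 1: ')' matches '('; pop; stack = (empty)
pos 2: push '('; stack = (
pos 3: push '['; stack = ([
pos 4: push '['; stack = ([[
pos 5: ']' matches '['; pop; stack = ([
pos 6: ']' matches '['; pop; stack = (
pos 7: push '{'; stack = ({
pos 8: '}' matches '{'; pop; stack = (
pos 9: push '('; stack = ((
pos 10: push '('; stack = (((
pos 11: push '{'; stack = ((({
pos 12: push '['; stack = ((({[
pos 13: ']' matches '['; pop; stack = ((({
pos 14: '}' matches '{'; pop; stack = (((
pos 15: push '('; stack = ((((
pos 16: push '['; stack = (((([
pos 17: ']' matches '['; pop; stack = ((((
pos 18: ')' matches '('; pop; stack = (((
pos 19: push '{'; stack = ((({
pos 20: '}' matches '{'; pop; stack = (((
pos 21: saw closer '}' but top of stack is '(' (expected ')') → INVALID
Verdict: type mismatch at position 21: '}' closes '(' → no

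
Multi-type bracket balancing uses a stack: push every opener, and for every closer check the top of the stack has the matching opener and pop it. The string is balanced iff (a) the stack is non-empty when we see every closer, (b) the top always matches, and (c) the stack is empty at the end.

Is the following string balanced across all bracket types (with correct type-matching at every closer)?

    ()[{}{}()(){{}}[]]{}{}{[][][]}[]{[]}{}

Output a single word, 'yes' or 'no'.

pos 0: push '('; stack = (
pos 1: ')' matches '('; pop; stack = (empty)
pos 2: push '['; stack = [
pos 3: push '{'; stack = [{
pos 4: '}' matches '{'; pop; stack = [
pos 5: push '{'; stack = [{
pos 6: '}' matches '{'; pop; stack = [
pos 7: push '('; stack = [(
pos 8: ')' matches '('; pop; stack = [
pos 9: push '('; stack = [(
pos 10: ')' matches '('; pop; stack = [
pos 11: push '{'; stack = [{
pos 12: push '{'; stack = [{{
pos 13: '}' matches '{'; pop; stack = [{
pos 14: '}' matches '{'; pop; stack = [
pos 15: push '['; stack = [[
pos 16: ']' matches '['; pop; stack = [
pos 17: ']' matches '['; pop; stack = (empty)
pos 18: push '{'; stack = {
pos 19: '}' matches '{'; pop; stack = (empty)
pos 20: push '{'; stack = {
pos 21: '}' matches '{'; pop; stack = (empty)
pos 22: push '{'; stack = {
pos 23: push '['; stack = {[
pos 24: ']' matches '['; pop; stack = {
pos 25: push '['; stack = {[
pos 26: ']' matches '['; pop; stack = {
pos 27: push '['; stack = {[
pos 28: ']' matches '['; pop; stack = {
pos 29: '}' matches '{'; pop; stack = (empty)
pos 30: push '['; stack = [
pos 31: ']' matches '['; pop; stack = (empty)
pos 32: push '{'; stack = {
pos 33: push '['; stack = {[
pos 34: ']' matches '['; pop; stack = {
pos 35: '}' matches '{'; pop; stack = (empty)
pos 36: push '{'; stack = {
pos 37: '}' matches '{'; pop; stack = (empty)
end: stack empty → VALID
Verdict: properly nested → yes

Answer: yes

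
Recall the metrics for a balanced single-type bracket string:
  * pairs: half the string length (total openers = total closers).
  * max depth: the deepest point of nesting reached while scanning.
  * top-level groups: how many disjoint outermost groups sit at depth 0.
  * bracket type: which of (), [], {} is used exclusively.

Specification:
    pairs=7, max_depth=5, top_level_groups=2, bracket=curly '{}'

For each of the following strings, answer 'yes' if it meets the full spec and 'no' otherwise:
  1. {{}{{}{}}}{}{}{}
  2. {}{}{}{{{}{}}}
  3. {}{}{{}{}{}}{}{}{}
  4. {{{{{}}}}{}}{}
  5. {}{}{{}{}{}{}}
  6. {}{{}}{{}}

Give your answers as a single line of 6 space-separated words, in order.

String 1 '{{}{{}{}}}{}{}{}': depth seq [1 2 1 2 3 2 3 2 1 0 1 0 1 0 1 0]
  -> pairs=8 depth=3 groups=4 -> no
String 2 '{}{}{}{{{}{}}}': depth seq [1 0 1 0 1 0 1 2 3 2 3 2 1 0]
  -> pairs=7 depth=3 groups=4 -> no
String 3 '{}{}{{}{}{}}{}{}{}': depth seq [1 0 1 0 1 2 1 2 1 2 1 0 1 0 1 0 1 0]
  -> pairs=9 depth=2 groups=6 -> no
String 4 '{{{{{}}}}{}}{}': depth seq [1 2 3 4 5 4 3 2 1 2 1 0 1 0]
  -> pairs=7 depth=5 groups=2 -> yes
String 5 '{}{}{{}{}{}{}}': depth seq [1 0 1 0 1 2 1 2 1 2 1 2 1 0]
  -> pairs=7 depth=2 groups=3 -> no
String 6 '{}{{}}{{}}': depth seq [1 0 1 2 1 0 1 2 1 0]
  -> pairs=5 depth=2 groups=3 -> no

Answer: no no no yes no no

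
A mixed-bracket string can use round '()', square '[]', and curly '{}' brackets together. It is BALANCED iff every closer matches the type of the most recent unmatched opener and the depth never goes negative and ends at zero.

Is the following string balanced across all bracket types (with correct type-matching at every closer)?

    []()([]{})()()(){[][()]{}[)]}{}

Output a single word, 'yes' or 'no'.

Answer: no

Derivation:
pos 0: push '['; stack = [
pos 1: ']' matches '['; pop; stack = (empty)
pos 2: push '('; stack = (
pos 3: ')' matches '('; pop; stack = (empty)
pos 4: push '('; stack = (
pos 5: push '['; stack = ([
pos 6: ']' matches '['; pop; stack = (
pos 7: push '{'; stack = ({
pos 8: '}' matches '{'; pop; stack = (
pos 9: ')' matches '('; pop; stack = (empty)
pos 10: push '('; stack = (
pos 11: ')' matches '('; pop; stack = (empty)
pos 12: push '('; stack = (
pos 13: ')' matches '('; pop; stack = (empty)
pos 14: push '('; stack = (
pos 15: ')' matches '('; pop; stack = (empty)
pos 16: push '{'; stack = {
pos 17: push '['; stack = {[
pos 18: ']' matches '['; pop; stack = {
pos 19: push '['; stack = {[
pos 20: push '('; stack = {[(
pos 21: ')' matches '('; pop; stack = {[
pos 22: ']' matches '['; pop; stack = {
pos 23: push '{'; stack = {{
pos 24: '}' matches '{'; pop; stack = {
pos 25: push '['; stack = {[
pos 26: saw closer ')' but top of stack is '[' (expected ']') → INVALID
Verdict: type mismatch at position 26: ')' closes '[' → no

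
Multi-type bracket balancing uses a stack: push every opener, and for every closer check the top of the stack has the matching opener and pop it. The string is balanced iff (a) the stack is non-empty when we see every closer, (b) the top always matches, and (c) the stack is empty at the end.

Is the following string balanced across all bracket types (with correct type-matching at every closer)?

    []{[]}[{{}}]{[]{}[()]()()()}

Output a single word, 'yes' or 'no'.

Answer: yes

Derivation:
pos 0: push '['; stack = [
pos 1: ']' matches '['; pop; stack = (empty)
pos 2: push '{'; stack = {
pos 3: push '['; stack = {[
pos 4: ']' matches '['; pop; stack = {
pos 5: '}' matches '{'; pop; stack = (empty)
pos 6: push '['; stack = [
pos 7: push '{'; stack = [{
pos 8: push '{'; stack = [{{
pos 9: '}' matches '{'; pop; stack = [{
pos 10: '}' matches '{'; pop; stack = [
pos 11: ']' matches '['; pop; stack = (empty)
pos 12: push '{'; stack = {
pos 13: push '['; stack = {[
pos 14: ']' matches '['; pop; stack = {
pos 15: push '{'; stack = {{
pos 16: '}' matches '{'; pop; stack = {
pos 17: push '['; stack = {[
pos 18: push '('; stack = {[(
pos 19: ')' matches '('; pop; stack = {[
pos 20: ']' matches '['; pop; stack = {
pos 21: push '('; stack = {(
pos 22: ')' matches '('; pop; stack = {
pos 23: push '('; stack = {(
pos 24: ')' matches '('; pop; stack = {
pos 25: push '('; stack = {(
pos 26: ')' matches '('; pop; stack = {
pos 27: '}' matches '{'; pop; stack = (empty)
end: stack empty → VALID
Verdict: properly nested → yes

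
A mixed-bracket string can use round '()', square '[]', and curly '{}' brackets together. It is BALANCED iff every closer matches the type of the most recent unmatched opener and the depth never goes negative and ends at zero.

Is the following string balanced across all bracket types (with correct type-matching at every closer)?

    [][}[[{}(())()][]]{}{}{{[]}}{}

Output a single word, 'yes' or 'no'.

pos 0: push '['; stack = [
pos 1: ']' matches '['; pop; stack = (empty)
pos 2: push '['; stack = [
pos 3: saw closer '}' but top of stack is '[' (expected ']') → INVALID
Verdict: type mismatch at position 3: '}' closes '[' → no

Answer: no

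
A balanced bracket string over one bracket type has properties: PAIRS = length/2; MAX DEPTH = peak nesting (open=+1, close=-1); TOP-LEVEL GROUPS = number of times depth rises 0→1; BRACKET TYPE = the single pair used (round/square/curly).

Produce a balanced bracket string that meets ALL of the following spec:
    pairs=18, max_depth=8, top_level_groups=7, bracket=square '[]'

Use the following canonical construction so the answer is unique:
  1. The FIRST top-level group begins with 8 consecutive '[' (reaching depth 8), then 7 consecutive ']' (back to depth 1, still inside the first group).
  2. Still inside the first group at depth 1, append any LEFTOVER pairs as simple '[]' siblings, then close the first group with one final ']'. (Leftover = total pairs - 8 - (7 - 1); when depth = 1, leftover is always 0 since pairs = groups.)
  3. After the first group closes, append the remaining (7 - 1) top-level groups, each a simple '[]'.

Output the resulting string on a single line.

Answer: [[[[[[[[]]]]]]][][][][]][][][][][][]

Derivation:
Spec: pairs=18 depth=8 groups=7
Leftover pairs = 18 - 8 - (7-1) = 4
First group: deep chain of depth 8 + 4 sibling pairs
Remaining 6 groups: simple '[]' each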